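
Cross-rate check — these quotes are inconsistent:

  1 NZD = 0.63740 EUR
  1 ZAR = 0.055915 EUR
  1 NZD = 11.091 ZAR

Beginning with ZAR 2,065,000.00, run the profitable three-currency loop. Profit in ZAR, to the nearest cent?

Profitable loop is ZAR → NZD → EUR → ZAR:
ZAR 2,065,000.00 ÷ 11.091 = NZD 186,187.00
NZD 186,187.00 × 0.63740 = EUR 118,675.59
EUR 118,675.59 ÷ 0.055915 = ZAR 2,122,428.56
Profit = ZAR 2,122,428.56 − ZAR 2,065,000.00

Profit: ZAR 57,428.56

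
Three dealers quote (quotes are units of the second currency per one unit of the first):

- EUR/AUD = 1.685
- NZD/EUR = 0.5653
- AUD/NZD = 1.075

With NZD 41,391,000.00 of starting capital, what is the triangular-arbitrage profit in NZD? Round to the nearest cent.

Profit: NZD 992,154.17

Profitable loop is NZD → EUR → AUD → NZD:
NZD 41,391,000.00 × 0.5653 = EUR 23,398,332.30
EUR 23,398,332.30 × 1.685 = AUD 39,426,189.93
AUD 39,426,189.93 × 1.075 = NZD 42,383,154.17
Profit = NZD 42,383,154.17 − NZD 41,391,000.00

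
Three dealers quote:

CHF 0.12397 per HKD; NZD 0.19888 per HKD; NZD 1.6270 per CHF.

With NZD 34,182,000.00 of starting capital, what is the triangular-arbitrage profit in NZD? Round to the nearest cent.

Profit: NZD 484,541.19

Profitable loop is NZD → HKD → CHF → NZD:
NZD 34,182,000.00 ÷ 0.19888 = HKD 171,872,485.92
HKD 171,872,485.92 × 0.12397 = CHF 21,307,032.08
CHF 21,307,032.08 × 1.6270 = NZD 34,666,541.19
Profit = NZD 34,666,541.19 − NZD 34,182,000.00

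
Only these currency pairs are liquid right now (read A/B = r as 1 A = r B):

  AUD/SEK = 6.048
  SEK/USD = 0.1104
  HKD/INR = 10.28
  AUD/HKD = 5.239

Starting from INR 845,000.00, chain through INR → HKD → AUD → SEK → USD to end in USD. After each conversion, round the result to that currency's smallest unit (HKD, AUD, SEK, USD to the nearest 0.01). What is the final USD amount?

INR 845,000.00 ÷ 10.28 = HKD 82,198.44
HKD 82,198.44 ÷ 5.239 = AUD 15,689.72
AUD 15,689.72 × 6.048 = SEK 94,891.43
SEK 94,891.43 × 0.1104 = USD 10,476.01

USD 10,476.01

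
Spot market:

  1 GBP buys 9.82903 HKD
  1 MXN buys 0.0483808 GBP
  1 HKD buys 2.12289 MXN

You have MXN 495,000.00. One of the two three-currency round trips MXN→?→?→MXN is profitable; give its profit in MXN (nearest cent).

Profitable loop is MXN → GBP → HKD → MXN:
MXN 495,000.00 × 0.0483808 = GBP 23,948.50
GBP 23,948.50 × 9.82903 = HKD 235,390.49
HKD 235,390.49 × 2.12289 = MXN 499,708.11
Profit = MXN 499,708.11 − MXN 495,000.00

Profit: MXN 4,708.11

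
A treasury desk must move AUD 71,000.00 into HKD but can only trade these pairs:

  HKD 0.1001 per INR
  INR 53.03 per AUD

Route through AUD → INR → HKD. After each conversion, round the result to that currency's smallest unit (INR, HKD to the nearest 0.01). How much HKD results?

AUD 71,000.00 × 53.03 = INR 3,765,130.00
INR 3,765,130.00 × 0.1001 = HKD 376,889.51

HKD 376,889.51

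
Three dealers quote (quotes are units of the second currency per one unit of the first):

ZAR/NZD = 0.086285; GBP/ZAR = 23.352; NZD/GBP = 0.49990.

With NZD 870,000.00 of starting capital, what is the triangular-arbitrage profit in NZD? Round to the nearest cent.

Profitable loop is NZD → GBP → ZAR → NZD:
NZD 870,000.00 × 0.49990 = GBP 434,913.00
GBP 434,913.00 × 23.352 = ZAR 10,156,088.38
ZAR 10,156,088.38 × 0.086285 = NZD 876,318.09
Profit = NZD 876,318.09 − NZD 870,000.00

Profit: NZD 6,318.09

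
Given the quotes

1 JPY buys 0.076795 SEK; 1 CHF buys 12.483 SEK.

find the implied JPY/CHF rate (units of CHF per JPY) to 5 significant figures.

JPY/CHF = 0.0061520

1 JPY × 0.076795 = 0.076795 SEK
0.076795 SEK ÷ 12.483 = 0.00615197 CHF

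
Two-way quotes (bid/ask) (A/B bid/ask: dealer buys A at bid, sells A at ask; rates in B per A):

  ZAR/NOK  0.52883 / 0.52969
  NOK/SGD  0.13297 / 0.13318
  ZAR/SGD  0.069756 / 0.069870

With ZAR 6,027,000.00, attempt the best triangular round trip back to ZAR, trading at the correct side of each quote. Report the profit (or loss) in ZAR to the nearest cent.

Best loop ZAR → NOK → SGD → ZAR:
ZAR 6,027,000.00 × 0.52883 (sell ZAR at bid) = NOK 3,187,258.41
NOK 3,187,258.41 × 0.13297 (sell NOK at bid) = SGD 423,809.75
SGD 423,809.75 ÷ 0.069870 (buy ZAR at ask) = ZAR 6,065,689.86

Net profit: ZAR 38,689.86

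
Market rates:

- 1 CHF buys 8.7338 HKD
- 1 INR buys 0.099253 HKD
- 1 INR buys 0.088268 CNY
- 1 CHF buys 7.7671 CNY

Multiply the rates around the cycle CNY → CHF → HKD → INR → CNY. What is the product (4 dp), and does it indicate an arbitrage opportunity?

1.0000 (no arbitrage)

Around CNY → CHF → HKD → INR → CNY: 1 ÷ 7.7671 × 8.7338 ÷ 0.099253 × 0.088268 = 1.000009
Product ≈ 1 (deviation 0.001%, within rounding noise).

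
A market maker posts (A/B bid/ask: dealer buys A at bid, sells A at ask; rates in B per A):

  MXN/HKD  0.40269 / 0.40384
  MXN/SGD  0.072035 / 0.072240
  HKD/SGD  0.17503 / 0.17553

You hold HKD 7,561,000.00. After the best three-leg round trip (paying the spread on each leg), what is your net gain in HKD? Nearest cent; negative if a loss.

Net profit: HKD 122,553.37

Best loop HKD → MXN → SGD → HKD:
HKD 7,561,000.00 ÷ 0.40384 (buy MXN at ask) = MXN 18,722,761.49
MXN 18,722,761.49 × 0.072035 (sell MXN at bid) = SGD 1,348,694.12
SGD 1,348,694.12 ÷ 0.17553 (buy HKD at ask) = HKD 7,683,553.37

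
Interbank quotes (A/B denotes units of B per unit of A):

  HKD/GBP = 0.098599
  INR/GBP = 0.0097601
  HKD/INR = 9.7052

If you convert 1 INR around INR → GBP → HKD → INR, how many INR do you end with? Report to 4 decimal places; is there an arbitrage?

Around INR → GBP → HKD → INR: 1 × 0.0097601 ÷ 0.098599 × 9.7052 = 0.960697
Product < 1; profitable direction is INR → HKD → GBP → INR.

0.9607 (arbitrage exists)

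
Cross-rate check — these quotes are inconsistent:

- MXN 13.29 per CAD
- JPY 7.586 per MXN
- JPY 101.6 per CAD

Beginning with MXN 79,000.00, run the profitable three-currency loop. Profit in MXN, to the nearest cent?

Profitable loop is MXN → CAD → JPY → MXN:
MXN 79,000.00 ÷ 13.29 = CAD 5,944.32
CAD 5,944.32 × 101.6 = JPY 603,943
JPY 603,943 ÷ 7.586 = MXN 79,612.81
Profit = MXN 79,612.81 − MXN 79,000.00

Profit: MXN 612.81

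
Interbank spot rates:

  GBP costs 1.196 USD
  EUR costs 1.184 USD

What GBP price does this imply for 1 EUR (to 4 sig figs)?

1 EUR × 1.184 = 1.184 USD
1.184 USD ÷ 1.196 = 0.989967 GBP

EUR/GBP = 0.9900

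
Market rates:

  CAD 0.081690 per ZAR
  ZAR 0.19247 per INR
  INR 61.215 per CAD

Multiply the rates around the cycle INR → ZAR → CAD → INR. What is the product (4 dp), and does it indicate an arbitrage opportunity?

Around INR → ZAR → CAD → INR: 1 × 0.19247 × 0.081690 × 61.215 = 0.962476
Product < 1; profitable direction is INR → CAD → ZAR → INR.

0.9625 (arbitrage exists)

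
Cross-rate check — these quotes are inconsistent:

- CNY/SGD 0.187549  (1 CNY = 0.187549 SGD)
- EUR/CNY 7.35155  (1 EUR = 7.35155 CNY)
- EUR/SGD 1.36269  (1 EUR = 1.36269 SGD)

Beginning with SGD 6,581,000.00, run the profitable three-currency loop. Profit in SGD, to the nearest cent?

Profitable loop is SGD → EUR → CNY → SGD:
SGD 6,581,000.00 ÷ 1.36269 = EUR 4,829,418.28
EUR 4,829,418.28 × 7.35155 = CNY 35,503,709.98
CNY 35,503,709.98 × 0.187549 = SGD 6,658,685.30
Profit = SGD 6,658,685.30 − SGD 6,581,000.00

Profit: SGD 77,685.30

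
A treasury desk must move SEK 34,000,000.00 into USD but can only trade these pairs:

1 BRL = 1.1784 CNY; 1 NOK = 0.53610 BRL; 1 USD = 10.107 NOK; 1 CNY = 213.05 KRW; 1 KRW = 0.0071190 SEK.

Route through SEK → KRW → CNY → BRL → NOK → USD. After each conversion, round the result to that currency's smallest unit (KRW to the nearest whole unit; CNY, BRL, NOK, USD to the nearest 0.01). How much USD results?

SEK 34,000,000.00 ÷ 0.0071190 = KRW 4,775,951,679
KRW 4,775,951,679 ÷ 213.05 = CNY 22,417,046.13
CNY 22,417,046.13 ÷ 1.1784 = BRL 19,023,291.01
BRL 19,023,291.01 ÷ 0.53610 = NOK 35,484,594.31
NOK 35,484,594.31 ÷ 10.107 = USD 3,510,892.88

USD 3,510,892.88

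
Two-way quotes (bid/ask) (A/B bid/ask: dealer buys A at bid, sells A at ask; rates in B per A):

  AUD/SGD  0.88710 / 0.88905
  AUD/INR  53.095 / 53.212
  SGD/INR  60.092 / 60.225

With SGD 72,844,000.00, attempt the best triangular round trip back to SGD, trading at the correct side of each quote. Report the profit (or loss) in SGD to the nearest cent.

Net profit: SGD 130,888.67

Best loop SGD → INR → AUD → SGD:
SGD 72,844,000.00 × 60.092 (sell SGD at bid) = INR 4,377,341,648.00
INR 4,377,341,648.00 ÷ 53.212 (buy AUD at ask) = AUD 82,262,302.64
AUD 82,262,302.64 × 0.88710 (sell AUD at bid) = SGD 72,974,888.67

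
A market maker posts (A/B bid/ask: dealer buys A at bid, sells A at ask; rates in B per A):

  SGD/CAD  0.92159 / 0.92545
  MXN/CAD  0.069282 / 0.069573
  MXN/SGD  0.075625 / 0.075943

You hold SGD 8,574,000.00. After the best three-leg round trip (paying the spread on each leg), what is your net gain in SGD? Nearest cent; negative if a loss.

Best loop SGD → CAD → MXN → SGD:
SGD 8,574,000.00 × 0.92159 (sell SGD at bid) = CAD 7,901,712.66
CAD 7,901,712.66 ÷ 0.069573 (buy MXN at ask) = MXN 113,574,413.35
MXN 113,574,413.35 × 0.075625 (sell MXN at bid) = SGD 8,589,065.01

Net profit: SGD 15,065.01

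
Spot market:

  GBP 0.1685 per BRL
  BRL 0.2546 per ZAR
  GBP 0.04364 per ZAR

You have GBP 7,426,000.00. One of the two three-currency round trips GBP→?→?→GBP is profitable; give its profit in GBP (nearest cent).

Profit: GBP 128,076.56

Profitable loop is GBP → BRL → ZAR → GBP:
GBP 7,426,000.00 ÷ 0.1685 = BRL 44,071,216.62
BRL 44,071,216.62 ÷ 0.2546 = ZAR 173,099,829.60
ZAR 173,099,829.60 × 0.04364 = GBP 7,554,076.56
Profit = GBP 7,554,076.56 − GBP 7,426,000.00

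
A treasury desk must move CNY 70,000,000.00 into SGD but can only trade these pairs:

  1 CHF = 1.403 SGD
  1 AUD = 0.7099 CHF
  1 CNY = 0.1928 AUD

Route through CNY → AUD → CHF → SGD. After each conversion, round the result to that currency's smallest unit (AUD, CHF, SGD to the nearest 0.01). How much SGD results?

CNY 70,000,000.00 × 0.1928 = AUD 13,496,000.00
AUD 13,496,000.00 × 0.7099 = CHF 9,580,810.40
CHF 9,580,810.40 × 1.403 = SGD 13,441,876.99

SGD 13,441,876.99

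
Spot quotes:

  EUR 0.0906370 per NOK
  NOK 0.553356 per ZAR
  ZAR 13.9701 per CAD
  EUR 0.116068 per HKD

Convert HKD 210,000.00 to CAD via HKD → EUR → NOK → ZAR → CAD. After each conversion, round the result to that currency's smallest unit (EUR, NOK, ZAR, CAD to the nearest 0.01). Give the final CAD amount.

HKD 210,000.00 × 0.116068 = EUR 24,374.28
EUR 24,374.28 ÷ 0.0906370 = NOK 268,921.96
NOK 268,921.96 ÷ 0.553356 = ZAR 485,983.63
ZAR 485,983.63 ÷ 13.9701 = CAD 34,787.41

CAD 34,787.41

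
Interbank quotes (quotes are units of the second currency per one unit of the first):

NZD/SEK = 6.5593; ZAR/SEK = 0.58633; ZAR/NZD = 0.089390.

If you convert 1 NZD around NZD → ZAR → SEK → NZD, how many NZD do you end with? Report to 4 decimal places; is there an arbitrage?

Around NZD → ZAR → SEK → NZD: 1 ÷ 0.089390 × 0.58633 ÷ 6.5593 = 0.999990
Product ≈ 1 (deviation 0.001%, within rounding noise).

1.0000 (no arbitrage)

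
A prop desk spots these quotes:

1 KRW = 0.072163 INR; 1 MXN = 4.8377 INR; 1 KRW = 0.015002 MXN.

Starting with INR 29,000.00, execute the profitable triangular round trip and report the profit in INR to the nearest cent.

Profit: INR 165.64

Profitable loop is INR → KRW → MXN → INR:
INR 29,000.00 ÷ 0.072163 = KRW 401,868
KRW 401,868 × 0.015002 = MXN 6,028.82
MXN 6,028.82 × 4.8377 = INR 29,165.64
Profit = INR 29,165.64 − INR 29,000.00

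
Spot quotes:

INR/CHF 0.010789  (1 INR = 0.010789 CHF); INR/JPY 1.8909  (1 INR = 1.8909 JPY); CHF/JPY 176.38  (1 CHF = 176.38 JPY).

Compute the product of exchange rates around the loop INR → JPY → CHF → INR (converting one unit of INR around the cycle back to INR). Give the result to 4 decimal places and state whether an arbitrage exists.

0.9937 (arbitrage exists)

Around INR → JPY → CHF → INR: 1 × 1.8909 ÷ 176.38 ÷ 0.010789 = 0.993661
Product < 1; profitable direction is INR → CHF → JPY → INR.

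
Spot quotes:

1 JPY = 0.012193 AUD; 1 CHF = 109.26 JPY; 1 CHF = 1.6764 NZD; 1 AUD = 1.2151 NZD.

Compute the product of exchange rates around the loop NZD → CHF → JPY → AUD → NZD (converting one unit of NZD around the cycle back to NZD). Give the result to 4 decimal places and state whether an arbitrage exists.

0.9656 (arbitrage exists)

Around NZD → CHF → JPY → AUD → NZD: 1 ÷ 1.6764 × 109.26 × 0.012193 × 1.2151 = 0.965620
Product < 1; profitable direction is NZD → AUD → JPY → CHF → NZD.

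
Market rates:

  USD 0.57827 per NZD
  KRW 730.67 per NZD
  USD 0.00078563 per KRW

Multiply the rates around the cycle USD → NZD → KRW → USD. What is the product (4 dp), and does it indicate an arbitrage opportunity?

0.9927 (arbitrage exists)

Around USD → NZD → KRW → USD: 1 ÷ 0.57827 × 730.67 × 0.00078563 = 0.992679
Product < 1; profitable direction is USD → KRW → NZD → USD.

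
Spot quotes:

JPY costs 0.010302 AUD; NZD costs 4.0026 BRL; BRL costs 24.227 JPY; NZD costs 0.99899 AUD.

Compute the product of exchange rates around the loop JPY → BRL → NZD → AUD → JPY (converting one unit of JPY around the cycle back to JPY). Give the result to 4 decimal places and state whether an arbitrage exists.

Around JPY → BRL → NZD → AUD → JPY: 1 ÷ 24.227 ÷ 4.0026 × 0.99899 ÷ 0.010302 = 0.999995
Product ≈ 1 (deviation 0.001%, within rounding noise).

1.0000 (no arbitrage)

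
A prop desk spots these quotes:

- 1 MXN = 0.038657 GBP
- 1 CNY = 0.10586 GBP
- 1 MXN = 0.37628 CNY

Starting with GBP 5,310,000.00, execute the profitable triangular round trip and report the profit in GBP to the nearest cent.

Profit: GBP 161,537.74

Profitable loop is GBP → MXN → CNY → GBP:
GBP 5,310,000.00 ÷ 0.038657 = MXN 137,361,926.69
MXN 137,361,926.69 × 0.37628 = CNY 51,686,545.77
CNY 51,686,545.77 × 0.10586 = GBP 5,471,537.74
Profit = GBP 5,471,537.74 − GBP 5,310,000.00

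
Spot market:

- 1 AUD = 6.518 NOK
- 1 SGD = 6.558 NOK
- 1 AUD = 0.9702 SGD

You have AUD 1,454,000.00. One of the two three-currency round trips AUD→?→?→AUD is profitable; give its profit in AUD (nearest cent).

Profit: AUD 35,519.11

Profitable loop is AUD → NOK → SGD → AUD:
AUD 1,454,000.00 × 6.518 = NOK 9,477,172.00
NOK 9,477,172.00 ÷ 6.558 = SGD 1,445,131.44
SGD 1,445,131.44 ÷ 0.9702 = AUD 1,489,519.11
Profit = AUD 1,489,519.11 − AUD 1,454,000.00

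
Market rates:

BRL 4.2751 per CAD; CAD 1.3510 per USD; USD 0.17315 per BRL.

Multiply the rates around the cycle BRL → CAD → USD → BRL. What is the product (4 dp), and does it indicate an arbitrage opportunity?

Around BRL → CAD → USD → BRL: 1 ÷ 4.2751 ÷ 1.3510 ÷ 0.17315 = 0.999944
Product ≈ 1 (deviation 0.006%, within rounding noise).

0.9999 (no arbitrage)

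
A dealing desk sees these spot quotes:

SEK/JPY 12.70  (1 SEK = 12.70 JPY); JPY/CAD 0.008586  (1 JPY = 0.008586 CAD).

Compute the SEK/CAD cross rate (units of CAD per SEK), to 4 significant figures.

1 SEK × 12.70 = 12.7 JPY
12.7 JPY × 0.008586 = 0.109042 CAD

SEK/CAD = 0.1090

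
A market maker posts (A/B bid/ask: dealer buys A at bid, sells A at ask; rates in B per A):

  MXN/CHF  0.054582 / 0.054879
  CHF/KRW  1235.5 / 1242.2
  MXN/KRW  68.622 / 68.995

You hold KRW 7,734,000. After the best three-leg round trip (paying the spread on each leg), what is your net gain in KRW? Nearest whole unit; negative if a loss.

Best loop KRW → CHF → MXN → KRW:
KRW 7,734,000 ÷ 1242.2 (buy CHF at ask) = CHF 6,226.05
CHF 6,226.05 ÷ 0.054879 (buy MXN at ask) = MXN 113,450.51
MXN 113,450.51 × 68.622 (sell MXN at bid) = KRW 7,785,201

Net profit: KRW 51,201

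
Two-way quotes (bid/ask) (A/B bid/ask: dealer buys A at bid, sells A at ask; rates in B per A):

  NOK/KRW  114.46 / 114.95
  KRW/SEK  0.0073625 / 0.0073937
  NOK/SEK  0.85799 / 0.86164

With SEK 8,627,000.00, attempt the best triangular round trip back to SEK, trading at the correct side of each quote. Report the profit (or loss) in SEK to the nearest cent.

Best loop SEK → KRW → NOK → SEK:
SEK 8,627,000.00 ÷ 0.0073937 (buy KRW at ask) = KRW 1,166,804,171
KRW 1,166,804,171 ÷ 114.95 (buy NOK at ask) = NOK 10,150,536.50
NOK 10,150,536.50 × 0.85799 (sell NOK at bid) = SEK 8,709,058.81

Net profit: SEK 82,058.81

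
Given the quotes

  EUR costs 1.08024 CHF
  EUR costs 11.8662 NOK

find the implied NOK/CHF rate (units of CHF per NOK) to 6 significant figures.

1 NOK ÷ 11.8662 = 0.084273 EUR
0.084273 EUR × 1.08024 = 0.091035 CHF

NOK/CHF = 0.0910350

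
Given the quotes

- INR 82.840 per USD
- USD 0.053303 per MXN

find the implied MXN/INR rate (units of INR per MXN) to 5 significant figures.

1 MXN × 0.053303 = 0.053303 USD
0.053303 USD × 82.840 = 4.41562 INR

MXN/INR = 4.4156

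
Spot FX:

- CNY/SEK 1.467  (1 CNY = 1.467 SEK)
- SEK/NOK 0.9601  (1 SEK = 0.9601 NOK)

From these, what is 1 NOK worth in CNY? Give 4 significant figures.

1 NOK ÷ 0.9601 = 1.04156 SEK
1.04156 SEK ÷ 1.467 = 0.709992 CNY

NOK/CNY = 0.7100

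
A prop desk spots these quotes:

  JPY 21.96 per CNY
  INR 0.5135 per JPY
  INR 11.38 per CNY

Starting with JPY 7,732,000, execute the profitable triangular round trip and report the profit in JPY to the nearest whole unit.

Profitable loop is JPY → CNY → INR → JPY:
JPY 7,732,000 ÷ 21.96 = CNY 352,094.72
CNY 352,094.72 × 11.38 = INR 4,006,837.89
INR 4,006,837.89 ÷ 0.5135 = JPY 7,802,995
Profit = JPY 7,802,995 − JPY 7,732,000

Profit: JPY 70,995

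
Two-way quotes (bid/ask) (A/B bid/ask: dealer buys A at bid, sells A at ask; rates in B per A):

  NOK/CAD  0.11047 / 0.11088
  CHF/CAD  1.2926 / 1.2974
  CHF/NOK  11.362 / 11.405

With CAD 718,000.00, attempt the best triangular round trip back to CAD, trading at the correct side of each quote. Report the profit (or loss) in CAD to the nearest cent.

Net profit: CAD 15,905.41

Best loop CAD → NOK → CHF → CAD:
CAD 718,000.00 ÷ 0.11088 (buy NOK at ask) = NOK 6,475,468.98
NOK 6,475,468.98 ÷ 11.405 (buy CHF at ask) = CHF 567,774.57
CHF 567,774.57 × 1.2926 (sell CHF at bid) = CAD 733,905.41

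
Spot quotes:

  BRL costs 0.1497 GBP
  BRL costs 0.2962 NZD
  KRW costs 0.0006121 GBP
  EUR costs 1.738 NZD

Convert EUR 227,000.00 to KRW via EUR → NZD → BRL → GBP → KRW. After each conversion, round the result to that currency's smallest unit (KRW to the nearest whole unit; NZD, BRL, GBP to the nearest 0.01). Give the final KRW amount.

KRW 325,754,174

EUR 227,000.00 × 1.738 = NZD 394,526.00
NZD 394,526.00 ÷ 0.2962 = BRL 1,331,958.14
BRL 1,331,958.14 × 0.1497 = GBP 199,394.13
GBP 199,394.13 ÷ 0.0006121 = KRW 325,754,174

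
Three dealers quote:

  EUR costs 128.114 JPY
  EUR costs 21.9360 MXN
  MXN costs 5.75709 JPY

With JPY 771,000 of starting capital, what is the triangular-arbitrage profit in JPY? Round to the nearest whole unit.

Profitable loop is JPY → MXN → EUR → JPY:
JPY 771,000 ÷ 5.75709 = MXN 133,921.83
MXN 133,921.83 ÷ 21.9360 = EUR 6,105.12
EUR 6,105.12 × 128.114 = JPY 782,151
Profit = JPY 782,151 − JPY 771,000

Profit: JPY 11,151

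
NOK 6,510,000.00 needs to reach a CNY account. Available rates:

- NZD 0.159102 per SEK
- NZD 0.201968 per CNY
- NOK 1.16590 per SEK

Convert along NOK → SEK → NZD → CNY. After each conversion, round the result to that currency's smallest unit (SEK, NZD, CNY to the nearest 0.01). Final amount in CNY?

NOK 6,510,000.00 ÷ 1.16590 = SEK 5,583,669.27
SEK 5,583,669.27 × 0.159102 = NZD 888,372.95
NZD 888,372.95 ÷ 0.201968 = CNY 4,398,582.70

CNY 4,398,582.70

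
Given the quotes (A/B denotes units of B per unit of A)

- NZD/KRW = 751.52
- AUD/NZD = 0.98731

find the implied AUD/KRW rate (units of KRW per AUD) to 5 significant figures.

1 AUD × 0.98731 = 0.98731 NZD
0.98731 NZD × 751.52 = 741.983 KRW

AUD/KRW = 741.98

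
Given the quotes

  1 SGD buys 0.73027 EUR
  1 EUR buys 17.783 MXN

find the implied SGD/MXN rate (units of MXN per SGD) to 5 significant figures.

1 SGD × 0.73027 = 0.73027 EUR
0.73027 EUR × 17.783 = 12.9864 MXN

SGD/MXN = 12.986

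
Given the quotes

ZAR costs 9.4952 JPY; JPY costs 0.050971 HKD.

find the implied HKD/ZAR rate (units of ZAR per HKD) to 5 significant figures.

1 HKD ÷ 0.050971 = 19.619 JPY
19.619 JPY ÷ 9.4952 = 2.0662 ZAR

HKD/ZAR = 2.0662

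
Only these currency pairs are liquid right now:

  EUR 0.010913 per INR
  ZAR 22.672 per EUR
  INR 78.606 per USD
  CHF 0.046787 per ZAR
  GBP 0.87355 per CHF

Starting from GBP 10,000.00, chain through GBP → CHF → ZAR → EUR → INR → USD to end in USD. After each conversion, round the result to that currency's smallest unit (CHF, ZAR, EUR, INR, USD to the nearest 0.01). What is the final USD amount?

GBP 10,000.00 ÷ 0.87355 = CHF 11,447.54
CHF 11,447.54 ÷ 0.046787 = ZAR 244,673.52
ZAR 244,673.52 ÷ 22.672 = EUR 10,791.88
EUR 10,791.88 ÷ 0.010913 = INR 988,901.31
INR 988,901.31 ÷ 78.606 = USD 12,580.48

USD 12,580.48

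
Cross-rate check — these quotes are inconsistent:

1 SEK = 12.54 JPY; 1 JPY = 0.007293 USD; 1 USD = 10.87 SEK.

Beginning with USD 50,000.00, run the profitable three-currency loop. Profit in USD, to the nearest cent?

Profit: USD 296.38

Profitable loop is USD → JPY → SEK → USD:
USD 50,000.00 ÷ 0.007293 = JPY 6,855,889
JPY 6,855,889 ÷ 12.54 = SEK 546,721.63
SEK 546,721.63 ÷ 10.87 = USD 50,296.38
Profit = USD 50,296.38 − USD 50,000.00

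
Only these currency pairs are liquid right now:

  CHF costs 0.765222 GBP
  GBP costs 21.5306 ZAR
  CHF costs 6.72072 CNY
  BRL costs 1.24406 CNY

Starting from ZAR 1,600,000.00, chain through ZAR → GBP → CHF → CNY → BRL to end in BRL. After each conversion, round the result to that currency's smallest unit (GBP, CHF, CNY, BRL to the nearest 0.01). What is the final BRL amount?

ZAR 1,600,000.00 ÷ 21.5306 = GBP 74,312.84
GBP 74,312.84 ÷ 0.765222 = CHF 97,112.79
CHF 97,112.79 × 6.72072 = CNY 652,667.87
CNY 652,667.87 ÷ 1.24406 = BRL 524,627.33

BRL 524,627.33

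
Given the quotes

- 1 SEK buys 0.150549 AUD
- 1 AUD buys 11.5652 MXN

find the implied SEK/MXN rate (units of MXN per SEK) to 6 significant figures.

SEK/MXN = 1.74113

1 SEK × 0.150549 = 0.150549 AUD
0.150549 AUD × 11.5652 = 1.74113 MXN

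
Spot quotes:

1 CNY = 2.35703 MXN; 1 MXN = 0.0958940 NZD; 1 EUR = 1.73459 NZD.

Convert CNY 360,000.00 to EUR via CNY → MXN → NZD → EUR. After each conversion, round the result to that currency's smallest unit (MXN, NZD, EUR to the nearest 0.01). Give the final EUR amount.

CNY 360,000.00 × 2.35703 = MXN 848,530.80
MXN 848,530.80 × 0.0958940 = NZD 81,369.01
NZD 81,369.01 ÷ 1.73459 = EUR 46,909.65

EUR 46,909.65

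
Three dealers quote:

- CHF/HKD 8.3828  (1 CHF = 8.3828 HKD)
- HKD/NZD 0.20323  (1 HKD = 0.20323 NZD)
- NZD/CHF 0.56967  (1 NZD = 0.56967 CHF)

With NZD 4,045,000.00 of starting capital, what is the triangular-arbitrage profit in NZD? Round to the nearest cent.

Profitable loop is NZD → HKD → CHF → NZD:
NZD 4,045,000.00 ÷ 0.20323 = HKD 19,903,557.55
HKD 19,903,557.55 ÷ 8.3828 = CHF 2,374,332.87
CHF 2,374,332.87 ÷ 0.56967 = NZD 4,167,909.26
Profit = NZD 4,167,909.26 − NZD 4,045,000.00

Profit: NZD 122,909.26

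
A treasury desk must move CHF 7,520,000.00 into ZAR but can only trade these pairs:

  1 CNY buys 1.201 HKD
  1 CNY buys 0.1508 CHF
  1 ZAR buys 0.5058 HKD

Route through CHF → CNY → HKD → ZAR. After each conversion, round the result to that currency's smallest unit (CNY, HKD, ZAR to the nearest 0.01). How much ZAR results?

CHF 7,520,000.00 ÷ 0.1508 = CNY 49,867,374.01
CNY 49,867,374.01 × 1.201 = HKD 59,890,716.19
HKD 59,890,716.19 ÷ 0.5058 = ZAR 118,407,900.73

ZAR 118,407,900.73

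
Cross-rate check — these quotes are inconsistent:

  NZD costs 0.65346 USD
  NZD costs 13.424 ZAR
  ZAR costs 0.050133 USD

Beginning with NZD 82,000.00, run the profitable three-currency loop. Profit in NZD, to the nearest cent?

Profit: NZD 2,450.16

Profitable loop is NZD → ZAR → USD → NZD:
NZD 82,000.00 × 13.424 = ZAR 1,100,768.00
ZAR 1,100,768.00 × 0.050133 = USD 55,184.80
USD 55,184.80 ÷ 0.65346 = NZD 84,450.16
Profit = NZD 84,450.16 − NZD 82,000.00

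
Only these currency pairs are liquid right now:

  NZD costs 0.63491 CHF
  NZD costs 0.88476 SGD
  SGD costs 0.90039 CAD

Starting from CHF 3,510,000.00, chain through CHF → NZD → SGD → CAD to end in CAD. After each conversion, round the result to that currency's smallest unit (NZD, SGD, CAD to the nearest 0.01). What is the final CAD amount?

CAD 4,404,038.35

CHF 3,510,000.00 ÷ 0.63491 = NZD 5,528,342.60
NZD 5,528,342.60 × 0.88476 = SGD 4,891,256.40
SGD 4,891,256.40 × 0.90039 = CAD 4,404,038.35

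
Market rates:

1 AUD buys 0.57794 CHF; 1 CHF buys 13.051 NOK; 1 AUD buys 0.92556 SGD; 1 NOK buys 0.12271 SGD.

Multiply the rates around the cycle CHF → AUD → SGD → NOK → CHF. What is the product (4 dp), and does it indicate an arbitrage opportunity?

1.0000 (no arbitrage)

Around CHF → AUD → SGD → NOK → CHF: 1 ÷ 0.57794 × 0.92556 ÷ 0.12271 ÷ 13.051 = 0.999996
Product ≈ 1 (deviation 0.000%, within rounding noise).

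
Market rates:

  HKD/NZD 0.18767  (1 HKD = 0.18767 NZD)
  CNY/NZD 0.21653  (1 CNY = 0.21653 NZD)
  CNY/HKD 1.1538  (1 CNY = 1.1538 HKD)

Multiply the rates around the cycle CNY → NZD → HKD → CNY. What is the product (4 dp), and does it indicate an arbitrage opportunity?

Around CNY → NZD → HKD → CNY: 1 × 0.21653 ÷ 0.18767 ÷ 1.1538 = 0.999983
Product ≈ 1 (deviation 0.002%, within rounding noise).

1.0000 (no arbitrage)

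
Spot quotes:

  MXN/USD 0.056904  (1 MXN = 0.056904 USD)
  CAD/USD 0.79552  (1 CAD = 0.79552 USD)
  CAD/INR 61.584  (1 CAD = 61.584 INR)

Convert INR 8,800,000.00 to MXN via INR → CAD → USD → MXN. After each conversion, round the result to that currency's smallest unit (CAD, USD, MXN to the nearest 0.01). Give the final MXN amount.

MXN 1,997,666.95

INR 8,800,000.00 ÷ 61.584 = CAD 142,894.26
CAD 142,894.26 × 0.79552 = USD 113,675.24
USD 113,675.24 ÷ 0.056904 = MXN 1,997,666.95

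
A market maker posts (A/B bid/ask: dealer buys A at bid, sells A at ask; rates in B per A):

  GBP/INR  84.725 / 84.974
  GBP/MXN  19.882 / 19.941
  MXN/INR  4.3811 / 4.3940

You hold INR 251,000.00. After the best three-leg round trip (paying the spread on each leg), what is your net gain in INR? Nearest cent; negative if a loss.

Net profit: INR 6,294.73

Best loop INR → GBP → MXN → INR:
INR 251,000.00 ÷ 84.974 (buy GBP at ask) = GBP 2,953.84
GBP 2,953.84 × 19.882 (sell GBP at bid) = MXN 58,728.34
MXN 58,728.34 × 4.3811 (sell MXN at bid) = INR 257,294.73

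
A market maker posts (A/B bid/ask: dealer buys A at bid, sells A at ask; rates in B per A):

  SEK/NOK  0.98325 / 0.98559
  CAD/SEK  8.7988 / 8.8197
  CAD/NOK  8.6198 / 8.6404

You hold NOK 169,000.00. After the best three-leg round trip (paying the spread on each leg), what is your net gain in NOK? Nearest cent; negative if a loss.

Best loop NOK → CAD → SEK → NOK:
NOK 169,000.00 ÷ 8.6404 (buy CAD at ask) = CAD 19,559.28
CAD 19,559.28 × 8.7988 (sell CAD at bid) = SEK 172,098.19
SEK 172,098.19 × 0.98325 (sell SEK at bid) = NOK 169,215.55

Net profit: NOK 215.55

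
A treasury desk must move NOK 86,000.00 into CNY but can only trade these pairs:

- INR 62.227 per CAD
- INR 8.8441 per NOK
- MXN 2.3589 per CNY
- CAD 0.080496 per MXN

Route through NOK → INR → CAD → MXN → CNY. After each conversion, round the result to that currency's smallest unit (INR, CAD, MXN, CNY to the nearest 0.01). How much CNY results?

CNY 64,370.87

NOK 86,000.00 × 8.8441 = INR 760,592.60
INR 760,592.60 ÷ 62.227 = CAD 12,222.87
CAD 12,222.87 ÷ 0.080496 = MXN 151,844.44
MXN 151,844.44 ÷ 2.3589 = CNY 64,370.87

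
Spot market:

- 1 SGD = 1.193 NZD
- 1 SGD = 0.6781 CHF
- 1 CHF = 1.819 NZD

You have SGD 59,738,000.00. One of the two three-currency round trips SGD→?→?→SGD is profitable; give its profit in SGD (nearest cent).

Profitable loop is SGD → CHF → NZD → SGD:
SGD 59,738,000.00 × 0.6781 = CHF 40,508,337.80
CHF 40,508,337.80 × 1.819 = NZD 73,684,666.46
NZD 73,684,666.46 ÷ 1.193 = SGD 61,764,179.76
Profit = SGD 61,764,179.76 − SGD 59,738,000.00

Profit: SGD 2,026,179.76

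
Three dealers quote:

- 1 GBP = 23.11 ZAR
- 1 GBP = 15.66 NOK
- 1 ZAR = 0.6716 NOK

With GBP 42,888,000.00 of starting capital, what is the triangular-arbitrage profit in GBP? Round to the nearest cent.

Profitable loop is GBP → NOK → ZAR → GBP:
GBP 42,888,000.00 × 15.66 = NOK 671,626,080.00
NOK 671,626,080.00 ÷ 0.6716 = ZAR 1,000,038,832.64
ZAR 1,000,038,832.64 ÷ 23.11 = GBP 43,272,991.46
Profit = GBP 43,272,991.46 − GBP 42,888,000.00

Profit: GBP 384,991.46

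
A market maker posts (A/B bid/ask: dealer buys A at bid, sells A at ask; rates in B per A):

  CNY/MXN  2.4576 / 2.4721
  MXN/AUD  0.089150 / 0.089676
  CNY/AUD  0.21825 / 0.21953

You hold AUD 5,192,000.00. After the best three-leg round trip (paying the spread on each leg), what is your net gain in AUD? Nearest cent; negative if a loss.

Net result: AUD -10,287.03 (no profitable arbitrage after spreads)

Best loop AUD → CNY → MXN → AUD:
AUD 5,192,000.00 ÷ 0.21953 (buy CNY at ask) = CNY 23,650,526.12
CNY 23,650,526.12 × 2.4576 (sell CNY at bid) = MXN 58,123,533.00
MXN 58,123,533.00 × 0.089150 (sell MXN at bid) = AUD 5,181,712.97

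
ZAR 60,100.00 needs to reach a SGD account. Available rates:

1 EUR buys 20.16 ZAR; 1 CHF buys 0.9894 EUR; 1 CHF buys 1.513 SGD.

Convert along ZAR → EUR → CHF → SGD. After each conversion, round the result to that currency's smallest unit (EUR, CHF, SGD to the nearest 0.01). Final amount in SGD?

SGD 4,558.81

ZAR 60,100.00 ÷ 20.16 = EUR 2,981.15
EUR 2,981.15 ÷ 0.9894 = CHF 3,013.09
CHF 3,013.09 × 1.513 = SGD 4,558.81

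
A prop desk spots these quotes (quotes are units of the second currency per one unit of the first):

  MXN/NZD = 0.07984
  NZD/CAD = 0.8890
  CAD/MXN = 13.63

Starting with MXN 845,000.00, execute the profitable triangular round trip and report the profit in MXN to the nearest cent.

Profitable loop is MXN → CAD → NZD → MXN:
MXN 845,000.00 ÷ 13.63 = CAD 61,995.60
CAD 61,995.60 ÷ 0.8890 = NZD 69,736.33
NZD 69,736.33 ÷ 0.07984 = MXN 873,451.04
Profit = MXN 873,451.04 − MXN 845,000.00

Profit: MXN 28,451.04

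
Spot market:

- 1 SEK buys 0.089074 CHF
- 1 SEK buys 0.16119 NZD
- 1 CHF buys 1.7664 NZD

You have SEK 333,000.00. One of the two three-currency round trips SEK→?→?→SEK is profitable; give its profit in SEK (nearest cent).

Profitable loop is SEK → NZD → CHF → SEK:
SEK 333,000.00 × 0.16119 = NZD 53,676.27
NZD 53,676.27 ÷ 1.7664 = CHF 30,387.38
CHF 30,387.38 ÷ 0.089074 = SEK 341,147.60
Profit = SEK 341,147.60 − SEK 333,000.00

Profit: SEK 8,147.60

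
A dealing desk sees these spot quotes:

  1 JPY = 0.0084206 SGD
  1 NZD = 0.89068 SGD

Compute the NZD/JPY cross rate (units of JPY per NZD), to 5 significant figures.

1 NZD × 0.89068 = 0.89068 SGD
0.89068 SGD ÷ 0.0084206 = 105.774 JPY

NZD/JPY = 105.77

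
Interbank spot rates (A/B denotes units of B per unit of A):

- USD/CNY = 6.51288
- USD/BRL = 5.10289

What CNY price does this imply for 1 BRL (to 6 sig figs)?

1 BRL ÷ 5.10289 = 0.195967 USD
0.195967 USD × 6.51288 = 1.27631 CNY

BRL/CNY = 1.27631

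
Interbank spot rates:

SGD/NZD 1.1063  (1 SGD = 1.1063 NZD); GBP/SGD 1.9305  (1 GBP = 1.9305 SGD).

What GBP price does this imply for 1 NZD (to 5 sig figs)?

NZD/GBP = 0.46823

1 NZD ÷ 1.1063 = 0.903914 SGD
0.903914 SGD ÷ 1.9305 = 0.468228 GBP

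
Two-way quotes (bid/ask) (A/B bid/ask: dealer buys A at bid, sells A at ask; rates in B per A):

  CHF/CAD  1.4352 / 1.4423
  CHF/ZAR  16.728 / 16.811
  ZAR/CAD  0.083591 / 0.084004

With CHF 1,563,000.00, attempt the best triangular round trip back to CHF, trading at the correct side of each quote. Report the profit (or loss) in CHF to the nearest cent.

Net profit: CHF 25,465.87

Best loop CHF → CAD → ZAR → CHF:
CHF 1,563,000.00 × 1.4352 (sell CHF at bid) = CAD 2,243,217.60
CAD 2,243,217.60 ÷ 0.084004 (buy ZAR at ask) = ZAR 26,703,699.82
ZAR 26,703,699.82 ÷ 16.811 (buy CHF at ask) = CHF 1,588,465.87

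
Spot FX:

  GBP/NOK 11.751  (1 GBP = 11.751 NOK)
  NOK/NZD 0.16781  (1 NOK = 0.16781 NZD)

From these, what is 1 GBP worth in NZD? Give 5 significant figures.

GBP/NZD = 1.9719

1 GBP × 11.751 = 11.751 NOK
11.751 NOK × 0.16781 = 1.97194 NZD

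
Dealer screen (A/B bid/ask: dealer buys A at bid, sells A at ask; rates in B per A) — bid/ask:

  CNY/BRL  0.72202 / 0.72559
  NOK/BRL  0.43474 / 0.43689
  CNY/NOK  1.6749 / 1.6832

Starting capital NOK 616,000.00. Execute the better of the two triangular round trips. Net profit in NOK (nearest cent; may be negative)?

Best loop NOK → BRL → CNY → NOK:
NOK 616,000.00 × 0.43474 (sell NOK at bid) = BRL 267,799.84
BRL 267,799.84 ÷ 0.72559 (buy CNY at ask) = CNY 369,078.74
CNY 369,078.74 × 1.6749 (sell CNY at bid) = NOK 618,169.97

Net profit: NOK 2,169.97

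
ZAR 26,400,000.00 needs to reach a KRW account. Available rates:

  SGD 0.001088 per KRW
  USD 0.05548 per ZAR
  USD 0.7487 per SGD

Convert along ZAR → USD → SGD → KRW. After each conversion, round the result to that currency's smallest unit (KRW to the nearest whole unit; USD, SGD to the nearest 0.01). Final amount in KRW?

KRW 1,798,057,812

ZAR 26,400,000.00 × 0.05548 = USD 1,464,672.00
USD 1,464,672.00 ÷ 0.7487 = SGD 1,956,286.90
SGD 1,956,286.90 ÷ 0.001088 = KRW 1,798,057,812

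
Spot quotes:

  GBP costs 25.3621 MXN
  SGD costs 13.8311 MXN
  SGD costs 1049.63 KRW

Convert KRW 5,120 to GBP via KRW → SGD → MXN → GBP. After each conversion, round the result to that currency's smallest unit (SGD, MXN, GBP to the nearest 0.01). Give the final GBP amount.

KRW 5,120 ÷ 1049.63 = SGD 4.88
SGD 4.88 × 13.8311 = MXN 67.50
MXN 67.50 ÷ 25.3621 = GBP 2.66

GBP 2.66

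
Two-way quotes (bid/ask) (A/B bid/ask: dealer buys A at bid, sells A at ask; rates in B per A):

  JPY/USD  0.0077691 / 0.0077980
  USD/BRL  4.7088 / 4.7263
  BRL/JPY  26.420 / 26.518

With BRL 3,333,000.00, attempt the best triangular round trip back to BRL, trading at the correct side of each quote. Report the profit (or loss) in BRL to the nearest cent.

Net profit: BRL 77,279.95

Best loop BRL → USD → JPY → BRL:
BRL 3,333,000.00 ÷ 4.7263 (buy USD at ask) = USD 705,202.80
USD 705,202.80 ÷ 0.0077980 (buy JPY at ask) = JPY 90,433,804
JPY 90,433,804 ÷ 26.518 (buy BRL at ask) = BRL 3,410,279.95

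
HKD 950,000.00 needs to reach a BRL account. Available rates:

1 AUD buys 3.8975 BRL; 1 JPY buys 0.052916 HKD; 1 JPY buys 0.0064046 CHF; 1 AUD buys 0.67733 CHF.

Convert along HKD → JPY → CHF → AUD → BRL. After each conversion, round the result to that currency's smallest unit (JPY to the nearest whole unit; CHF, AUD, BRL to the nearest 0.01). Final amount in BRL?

BRL 661,628.84

HKD 950,000.00 ÷ 0.052916 = JPY 17,952,982
JPY 17,952,982 × 0.0064046 = CHF 114,981.67
CHF 114,981.67 ÷ 0.67733 = AUD 169,757.24
AUD 169,757.24 × 3.8975 = BRL 661,628.84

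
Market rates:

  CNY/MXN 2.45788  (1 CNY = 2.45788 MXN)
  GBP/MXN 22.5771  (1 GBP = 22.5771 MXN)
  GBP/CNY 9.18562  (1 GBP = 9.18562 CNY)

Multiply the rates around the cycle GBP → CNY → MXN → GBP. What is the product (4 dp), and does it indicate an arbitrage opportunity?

1.0000 (no arbitrage)

Around GBP → CNY → MXN → GBP: 1 × 9.18562 × 2.45788 ÷ 22.5771 = 1.000002
Product ≈ 1 (deviation 0.000%, within rounding noise).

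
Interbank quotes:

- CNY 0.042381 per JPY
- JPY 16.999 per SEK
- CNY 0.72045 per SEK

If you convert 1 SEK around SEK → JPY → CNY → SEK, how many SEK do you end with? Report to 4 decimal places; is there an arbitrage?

Around SEK → JPY → CNY → SEK: 1 × 16.999 × 0.042381 ÷ 0.72045 = 0.999979
Product ≈ 1 (deviation 0.002%, within rounding noise).

1.0000 (no arbitrage)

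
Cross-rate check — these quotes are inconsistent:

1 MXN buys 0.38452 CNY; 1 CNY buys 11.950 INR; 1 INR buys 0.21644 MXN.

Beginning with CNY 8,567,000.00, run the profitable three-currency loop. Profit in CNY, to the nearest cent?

Profitable loop is CNY → MXN → INR → CNY:
CNY 8,567,000.00 ÷ 0.38452 = MXN 22,279,725.37
MXN 22,279,725.37 ÷ 0.21644 = INR 102,937,189.85
INR 102,937,189.85 ÷ 11.950 = CNY 8,613,990.78
Profit = CNY 8,613,990.78 − CNY 8,567,000.00

Profit: CNY 46,990.78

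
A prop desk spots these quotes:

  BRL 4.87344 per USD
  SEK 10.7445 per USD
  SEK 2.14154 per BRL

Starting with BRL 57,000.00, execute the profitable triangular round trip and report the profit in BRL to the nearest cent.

Profit: BRL 1,681.24

Profitable loop is BRL → USD → SEK → BRL:
BRL 57,000.00 ÷ 4.87344 = USD 11,696.05
USD 11,696.05 × 10.7445 = SEK 125,668.21
SEK 125,668.21 ÷ 2.14154 = BRL 58,681.24
Profit = BRL 58,681.24 − BRL 57,000.00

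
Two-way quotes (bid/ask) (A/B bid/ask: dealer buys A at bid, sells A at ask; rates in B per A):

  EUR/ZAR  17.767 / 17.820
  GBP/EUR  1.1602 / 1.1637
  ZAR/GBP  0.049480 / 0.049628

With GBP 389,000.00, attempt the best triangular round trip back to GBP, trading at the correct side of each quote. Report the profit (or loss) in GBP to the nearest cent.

Net profit: GBP 7,758.51

Best loop GBP → EUR → ZAR → GBP:
GBP 389,000.00 × 1.1602 (sell GBP at bid) = EUR 451,317.80
EUR 451,317.80 × 17.767 (sell EUR at bid) = ZAR 8,018,563.35
ZAR 8,018,563.35 × 0.049480 (sell ZAR at bid) = GBP 396,758.51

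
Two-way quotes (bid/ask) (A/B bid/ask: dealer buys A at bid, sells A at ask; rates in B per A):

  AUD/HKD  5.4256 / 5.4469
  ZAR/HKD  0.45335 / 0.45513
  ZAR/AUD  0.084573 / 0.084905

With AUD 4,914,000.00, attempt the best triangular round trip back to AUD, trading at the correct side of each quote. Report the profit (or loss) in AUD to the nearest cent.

Net profit: AUD 40,264.60

Best loop AUD → HKD → ZAR → AUD:
AUD 4,914,000.00 × 5.4256 (sell AUD at bid) = HKD 26,661,398.40
HKD 26,661,398.40 ÷ 0.45513 (buy ZAR at ask) = ZAR 58,579,742.93
ZAR 58,579,742.93 × 0.084573 (sell ZAR at bid) = AUD 4,954,264.60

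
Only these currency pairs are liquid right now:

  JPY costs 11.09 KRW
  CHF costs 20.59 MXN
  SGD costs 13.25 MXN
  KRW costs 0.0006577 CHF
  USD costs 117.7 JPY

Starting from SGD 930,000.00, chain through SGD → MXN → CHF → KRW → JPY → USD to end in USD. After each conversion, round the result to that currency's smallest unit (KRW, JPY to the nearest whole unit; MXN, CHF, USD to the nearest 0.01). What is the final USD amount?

USD 697,118.53

SGD 930,000.00 × 13.25 = MXN 12,322,500.00
MXN 12,322,500.00 ÷ 20.59 = CHF 598,470.13
CHF 598,470.13 ÷ 0.0006577 = KRW 909,943,941
KRW 909,943,941 ÷ 11.09 = JPY 82,050,851
JPY 82,050,851 ÷ 117.7 = USD 697,118.53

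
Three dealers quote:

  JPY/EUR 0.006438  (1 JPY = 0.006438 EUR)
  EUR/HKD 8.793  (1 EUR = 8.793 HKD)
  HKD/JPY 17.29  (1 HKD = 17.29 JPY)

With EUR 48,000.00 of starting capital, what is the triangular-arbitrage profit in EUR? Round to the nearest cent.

Profit: EUR 1,040.87

Profitable loop is EUR → JPY → HKD → EUR:
EUR 48,000.00 ÷ 0.006438 = JPY 7,455,732
JPY 7,455,732 ÷ 17.29 = HKD 431,216.40
HKD 431,216.40 ÷ 8.793 = EUR 49,040.87
Profit = EUR 49,040.87 − EUR 48,000.00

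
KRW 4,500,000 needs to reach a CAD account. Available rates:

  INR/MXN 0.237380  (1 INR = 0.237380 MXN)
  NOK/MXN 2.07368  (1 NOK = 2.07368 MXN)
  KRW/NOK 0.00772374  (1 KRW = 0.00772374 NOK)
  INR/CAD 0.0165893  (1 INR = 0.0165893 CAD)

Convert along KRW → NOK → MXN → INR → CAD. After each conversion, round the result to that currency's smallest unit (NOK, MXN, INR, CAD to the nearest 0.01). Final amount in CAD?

CAD 5,036.93

KRW 4,500,000 × 0.00772374 = NOK 34,756.83
NOK 34,756.83 × 2.07368 = MXN 72,074.54
MXN 72,074.54 ÷ 0.237380 = INR 303,625.16
INR 303,625.16 × 0.0165893 = CAD 5,036.93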